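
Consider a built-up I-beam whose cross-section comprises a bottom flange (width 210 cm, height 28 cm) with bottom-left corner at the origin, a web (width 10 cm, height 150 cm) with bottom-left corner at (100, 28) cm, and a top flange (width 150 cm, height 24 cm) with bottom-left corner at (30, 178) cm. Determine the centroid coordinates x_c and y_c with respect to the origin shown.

x_c = 105.00 cm, y_c = 83.86 cm

bottom flange: A = 210 × 28 = 5880.00, centroid at (105.00, 14.00).
web: A = 10 × 150 = 1500.00, centroid at (105.00, 103.00).
top flange: A = 150 × 24 = 3600.00, centroid at (105.00, 190.00).
ΣA = 10980.00 cm², ΣAx_c = 1152900.00 cm³, ΣAy_c = 920820.00 cm³.
x_c = 1152900.00/10980.00 = 105.00 cm; y_c = 920820.00/10980.00 = 83.86 cm.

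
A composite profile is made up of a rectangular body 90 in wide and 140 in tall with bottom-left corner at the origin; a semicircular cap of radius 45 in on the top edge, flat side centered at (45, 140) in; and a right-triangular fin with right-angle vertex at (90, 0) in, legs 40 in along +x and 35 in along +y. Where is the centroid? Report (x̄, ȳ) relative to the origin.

x̄ = 47.48 in, ȳ = 84.72 in

rectangular body: A = 90 × 140 = 12600.00, centroid at (45.00, 70.00).
semicircular top: A = ½π·45² = 3180.86, centroid at (45.00, 159.10).
triangular fin: A = ½·40·35 = 700.00, centroid at (103.33, 11.67).
ΣA = 16480.86 in²
ΣAx̄ = (12600.00)(45.00) + (3180.86)(45.00) + (700.00)(103.33) = 782472.15 in³
ΣAȳ = (12600.00)(70.00) + (3180.86)(159.10) + (700.00)(11.67) = 1396237.43 in³
x̄ = 782472.15 / 16480.86 = 47.48 in
ȳ = 1396237.43 / 16480.86 = 84.72 in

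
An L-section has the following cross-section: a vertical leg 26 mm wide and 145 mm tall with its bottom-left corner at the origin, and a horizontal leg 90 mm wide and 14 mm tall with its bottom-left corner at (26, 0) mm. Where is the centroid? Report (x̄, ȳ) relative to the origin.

Part | A | x̄ᵢ | ȳᵢ | A·x̄ᵢ | A·ȳᵢ
vertical leg | 3770.00 | 13.00 | 72.50 | 49010.00 | 273325.00
horizontal leg | 1260.00 | 71.00 | 7.00 | 89460.00 | 8820.00
Σ | 5030.00 |  |  | 138470.00 | 282145.00
x̄ = 138470.00 / 5030.00 = 27.53 mm
ȳ = 282145.00 / 5030.00 = 56.09 mm

x̄ = 27.53 mm, ȳ = 56.09 mm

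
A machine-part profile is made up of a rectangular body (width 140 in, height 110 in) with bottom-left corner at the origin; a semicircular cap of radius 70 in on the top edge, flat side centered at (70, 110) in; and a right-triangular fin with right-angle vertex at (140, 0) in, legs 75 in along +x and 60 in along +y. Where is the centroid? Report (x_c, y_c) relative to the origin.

rectangular body: A = 140 × 110 = 15400.00, centroid at (70.00, 55.00).
semicircular top: A = ½π·70² = 7696.90, centroid at (70.00, 139.71).
triangular fin: A = ½·75·60 = 2250.00, centroid at (165.00, 20.00).
ΣA = 25346.90 in²
ΣAx_c = (15400.00)(70.00) + (7696.90)(70.00) + (2250.00)(165.00) = 1988033.14 in³
ΣAy_c = (15400.00)(55.00) + (7696.90)(139.71) + (2250.00)(20.00) = 1967325.89 in³
x_c = 1988033.14 / 25346.90 = 78.43 in
y_c = 1967325.89 / 25346.90 = 77.62 in

x_c = 78.43 in, y_c = 77.62 in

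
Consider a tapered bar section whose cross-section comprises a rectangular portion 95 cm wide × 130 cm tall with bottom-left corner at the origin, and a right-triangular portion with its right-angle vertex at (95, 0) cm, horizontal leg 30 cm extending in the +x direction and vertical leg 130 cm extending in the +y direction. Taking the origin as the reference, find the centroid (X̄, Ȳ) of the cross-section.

rectangular portion: A = 95 × 130 = 12350.00, centroid at (47.50, 65.00).
triangular portion: A = ½·30·130 = 1950.00, centroid at (105.00, 43.33).
ΣA = 14300.00 cm², ΣAX̄ = 791375.00 cm³, ΣAȲ = 887250.00 cm³.
X̄ = 791375.00/14300.00 = 55.34 cm; Ȳ = 887250.00/14300.00 = 62.05 cm.

X̄ = 55.34 cm, Ȳ = 62.05 cm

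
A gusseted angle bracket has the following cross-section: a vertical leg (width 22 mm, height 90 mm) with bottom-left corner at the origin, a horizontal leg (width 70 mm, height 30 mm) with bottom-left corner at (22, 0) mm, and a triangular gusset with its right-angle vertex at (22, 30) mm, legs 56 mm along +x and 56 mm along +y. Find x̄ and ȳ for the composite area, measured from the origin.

vertical leg: A = 22 × 90 = 1980.00, centroid at (11.00, 45.00).
horizontal leg: A = 70 × 30 = 2100.00, centroid at (57.00, 15.00).
gusset: A = ½·56·56 = 1568.00, centroid at (40.67, 48.67).
ΣA = 5648.00 mm², ΣAx̄ = 205245.33 mm³, ΣAȳ = 196909.33 mm³.
x̄ = 205245.33/5648.00 = 36.34 mm; ȳ = 196909.33/5648.00 = 34.86 mm.

x̄ = 36.34 mm, ȳ = 34.86 mm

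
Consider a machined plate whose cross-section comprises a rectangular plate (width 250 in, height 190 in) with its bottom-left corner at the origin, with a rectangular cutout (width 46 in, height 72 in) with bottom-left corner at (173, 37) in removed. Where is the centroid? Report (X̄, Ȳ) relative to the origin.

plate: A = 250 × 190 = 47500.00, centroid at (125.00, 95.00).
hole: A = −(46 × 72) = -3312.00, centroid at (196.00, 73.00).
ΣA = 44188.00 in²
ΣAX̄ = (47500.00)(125.00) + (-3312.00)(196.00) = 5288348.00 in³
ΣAȲ = (47500.00)(95.00) + (-3312.00)(73.00) = 4270724.00 in³
X̄ = 5288348.00 / 44188.00 = 119.68 in
Ȳ = 4270724.00 / 44188.00 = 96.65 in

X̄ = 119.68 in, Ȳ = 96.65 in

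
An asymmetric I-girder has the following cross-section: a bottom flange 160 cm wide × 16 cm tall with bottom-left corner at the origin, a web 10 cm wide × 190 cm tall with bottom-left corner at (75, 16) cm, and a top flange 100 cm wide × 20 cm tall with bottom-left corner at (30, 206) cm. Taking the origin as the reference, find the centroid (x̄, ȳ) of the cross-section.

x̄ = 80.00 cm, ȳ = 102.69 cm

bottom flange: A = 160 × 16 = 2560.00, centroid at (80.00, 8.00).
web: A = 10 × 190 = 1900.00, centroid at (80.00, 111.00).
top flange: A = 100 × 20 = 2000.00, centroid at (80.00, 216.00).
ΣA = 6460.00 cm²
ΣAx̄ = (2560.00)(80.00) + (1900.00)(80.00) + (2000.00)(80.00) = 516800.00 cm³
ΣAȳ = (2560.00)(8.00) + (1900.00)(111.00) + (2000.00)(216.00) = 663380.00 cm³
x̄ = 516800.00 / 6460.00 = 80.00 cm
ȳ = 663380.00 / 6460.00 = 102.69 cm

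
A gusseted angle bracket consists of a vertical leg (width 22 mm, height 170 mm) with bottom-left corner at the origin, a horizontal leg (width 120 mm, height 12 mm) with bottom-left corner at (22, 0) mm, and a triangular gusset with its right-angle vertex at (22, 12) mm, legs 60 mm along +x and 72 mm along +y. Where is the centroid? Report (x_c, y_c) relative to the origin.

x_c = 34.05 mm, y_c = 55.08 mm

vertical leg: A = 22 × 170 = 3740.00, centroid at (11.00, 85.00).
horizontal leg: A = 120 × 12 = 1440.00, centroid at (82.00, 6.00).
gusset: A = ½·60·72 = 2160.00, centroid at (42.00, 36.00).
ΣA = 7340.00 mm²
ΣAx_c = (3740.00)(11.00) + (1440.00)(82.00) + (2160.00)(42.00) = 249940.00 mm³
ΣAy_c = (3740.00)(85.00) + (1440.00)(6.00) + (2160.00)(36.00) = 404300.00 mm³
x_c = 249940.00 / 7340.00 = 34.05 mm
y_c = 404300.00 / 7340.00 = 55.08 mm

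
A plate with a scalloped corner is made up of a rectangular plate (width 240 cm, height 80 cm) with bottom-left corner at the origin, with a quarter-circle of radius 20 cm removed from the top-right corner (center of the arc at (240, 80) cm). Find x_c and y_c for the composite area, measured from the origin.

plate: A = 240 × 80 = 19200.00, centroid at (120.00, 40.00).
removed quarter-circle: A = −¼π·20² = -314.16, centroid at (231.51, 71.51).
ΣA = 18885.84 cm²
ΣAx_c = (19200.00)(120.00) + (-314.16)(231.51) = 2231268.44 cm³
ΣAy_c = (19200.00)(40.00) + (-314.16)(71.51) = 745533.93 cm³
x_c = 2231268.44 / 18885.84 = 118.15 cm
y_c = 745533.93 / 18885.84 = 39.48 cm

x_c = 118.15 cm, y_c = 39.48 cm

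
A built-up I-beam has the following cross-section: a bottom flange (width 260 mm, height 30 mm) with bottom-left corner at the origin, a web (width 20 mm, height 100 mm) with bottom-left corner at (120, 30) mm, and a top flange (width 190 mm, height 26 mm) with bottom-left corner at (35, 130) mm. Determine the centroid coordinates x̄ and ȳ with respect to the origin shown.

x̄ = 130.00 mm, ȳ = 66.72 mm

Part | A | x̄ᵢ | ȳᵢ | A·x̄ᵢ | A·ȳᵢ
bottom flange | 7800.00 | 130.00 | 15.00 | 1014000.00 | 117000.00
web | 2000.00 | 130.00 | 80.00 | 260000.00 | 160000.00
top flange | 4940.00 | 130.00 | 143.00 | 642200.00 | 706420.00
Σ | 14740.00 |  |  | 1916200.00 | 983420.00
x̄ = 1916200.00 / 14740.00 = 130.00 mm
ȳ = 983420.00 / 14740.00 = 66.72 mm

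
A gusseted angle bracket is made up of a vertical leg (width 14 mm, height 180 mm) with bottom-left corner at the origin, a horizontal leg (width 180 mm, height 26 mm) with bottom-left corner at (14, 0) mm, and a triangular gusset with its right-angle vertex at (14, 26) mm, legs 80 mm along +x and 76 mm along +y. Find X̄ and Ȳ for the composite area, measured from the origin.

X̄ = 61.33 mm, Ȳ = 43.33 mm

vertical leg: A = 14 × 180 = 2520.00, centroid at (7.00, 90.00).
horizontal leg: A = 180 × 26 = 4680.00, centroid at (104.00, 13.00).
gusset: A = ½·80·76 = 3040.00, centroid at (40.67, 51.33).
ΣA = 10240.00 mm², ΣAX̄ = 627986.67 mm³, ΣAȲ = 443693.33 mm³.
X̄ = 627986.67/10240.00 = 61.33 mm; Ȳ = 443693.33/10240.00 = 43.33 mm.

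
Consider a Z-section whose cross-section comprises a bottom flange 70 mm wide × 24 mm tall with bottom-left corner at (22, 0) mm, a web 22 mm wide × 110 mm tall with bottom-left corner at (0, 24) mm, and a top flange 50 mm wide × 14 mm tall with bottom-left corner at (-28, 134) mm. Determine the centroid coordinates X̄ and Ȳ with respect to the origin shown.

X̄ = 25.06 mm, Ȳ = 64.59 mm

bottom flange: A = 70 × 24 = 1680.00, centroid at (57.00, 12.00).
web: A = 22 × 110 = 2420.00, centroid at (11.00, 79.00).
top flange: A = 50 × 14 = 700.00, centroid at (-3.00, 141.00).
ΣA = 4800.00 mm²
ΣAX̄ = (1680.00)(57.00) + (2420.00)(11.00) + (700.00)(-3.00) = 120280.00 mm³
ΣAȲ = (1680.00)(12.00) + (2420.00)(79.00) + (700.00)(141.00) = 310040.00 mm³
X̄ = 120280.00 / 4800.00 = 25.06 mm
Ȳ = 310040.00 / 4800.00 = 64.59 mm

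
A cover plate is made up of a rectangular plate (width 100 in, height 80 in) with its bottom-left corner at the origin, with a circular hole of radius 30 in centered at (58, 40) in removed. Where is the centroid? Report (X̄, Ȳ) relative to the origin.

X̄ = 45.63 in, Ȳ = 40.00 in

plate: A = 100 × 80 = 8000.00, centroid at (50.00, 40.00).
hole: A = −π·30² = -2827.43, centroid at (58.00, 40.00).
ΣA = 5172.57 in²
ΣAX̄ = (8000.00)(50.00) + (-2827.43)(58.00) = 236008.86 in³
ΣAȲ = (8000.00)(40.00) + (-2827.43)(40.00) = 206902.66 in³
X̄ = 236008.86 / 5172.57 = 45.63 in
Ȳ = 206902.66 / 5172.57 = 40.00 in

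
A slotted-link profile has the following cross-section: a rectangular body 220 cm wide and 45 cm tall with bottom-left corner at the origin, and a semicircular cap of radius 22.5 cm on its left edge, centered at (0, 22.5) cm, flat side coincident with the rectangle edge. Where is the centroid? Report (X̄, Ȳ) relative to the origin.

Part | A | x̄ᵢ | ȳᵢ | A·x̄ᵢ | A·ȳᵢ
rectangular body | 9900.00 | 110.00 | 22.50 | 1089000.00 | 222750.00
semicircular end | 795.22 | -9.55 | 22.50 | -7593.75 | 17892.35
Σ | 10695.22 |  |  | 1081406.25 | 240642.35
X̄ = 1081406.25 / 10695.22 = 101.11 cm
Ȳ = 240642.35 / 10695.22 = 22.50 cm

X̄ = 101.11 cm, Ȳ = 22.50 cm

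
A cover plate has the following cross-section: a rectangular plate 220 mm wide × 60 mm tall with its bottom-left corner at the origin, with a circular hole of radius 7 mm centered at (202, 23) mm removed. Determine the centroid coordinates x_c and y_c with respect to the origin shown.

x_c = 108.91 mm, y_c = 30.08 mm

plate: A = 220 × 60 = 13200.00, centroid at (110.00, 30.00).
hole: A = −π·7² = -153.94, centroid at (202.00, 23.00).
ΣA = 13046.06 mm², ΣAx_c = 1420904.52 mm³, ΣAy_c = 392459.43 mm³.
x_c = 1420904.52/13046.06 = 108.91 mm; y_c = 392459.43/13046.06 = 30.08 mm.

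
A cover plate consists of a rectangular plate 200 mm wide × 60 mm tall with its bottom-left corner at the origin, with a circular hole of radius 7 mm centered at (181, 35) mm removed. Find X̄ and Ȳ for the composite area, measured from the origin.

plate: A = 200 × 60 = 12000.00, centroid at (100.00, 30.00).
hole: A = −π·7² = -153.94, centroid at (181.00, 35.00).
ΣA = 11846.06 mm²
ΣAX̄ = (12000.00)(100.00) + (-153.94)(181.00) = 1172137.21 mm³
ΣAȲ = (12000.00)(30.00) + (-153.94)(35.00) = 354612.17 mm³
X̄ = 1172137.21 / 11846.06 = 98.95 mm
Ȳ = 354612.17 / 11846.06 = 29.94 mm

X̄ = 98.95 mm, Ȳ = 29.94 mm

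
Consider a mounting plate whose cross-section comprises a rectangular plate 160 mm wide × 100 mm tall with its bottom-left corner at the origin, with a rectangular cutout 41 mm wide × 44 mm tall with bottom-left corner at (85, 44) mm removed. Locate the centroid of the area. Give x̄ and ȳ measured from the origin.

Part | A | x̄ᵢ | ȳᵢ | A·x̄ᵢ | A·ȳᵢ
plate | 16000.00 | 80.00 | 50.00 | 1280000.00 | 800000.00
hole | -1804.00 | 105.50 | 66.00 | -190322.00 | -119064.00
Σ | 14196.00 |  |  | 1089678.00 | 680936.00
x̄ = 1089678.00 / 14196.00 = 76.76 mm
ȳ = 680936.00 / 14196.00 = 47.97 mm

x̄ = 76.76 mm, ȳ = 47.97 mm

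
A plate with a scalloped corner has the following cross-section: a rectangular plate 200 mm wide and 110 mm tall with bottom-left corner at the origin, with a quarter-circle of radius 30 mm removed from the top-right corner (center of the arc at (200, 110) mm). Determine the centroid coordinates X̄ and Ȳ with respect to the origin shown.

plate: A = 200 × 110 = 22000.00, centroid at (100.00, 55.00).
removed quarter-circle: A = −¼π·30² = -706.86, centroid at (187.27, 97.27).
ΣA = 21293.14 mm²
ΣAX̄ = (22000.00)(100.00) + (-706.86)(187.27) = 2067628.33 mm³
ΣAȲ = (22000.00)(55.00) + (-706.86)(97.27) = 1141245.58 mm³
X̄ = 2067628.33 / 21293.14 = 97.10 mm
Ȳ = 1141245.58 / 21293.14 = 53.60 mm

X̄ = 97.10 mm, Ȳ = 53.60 mm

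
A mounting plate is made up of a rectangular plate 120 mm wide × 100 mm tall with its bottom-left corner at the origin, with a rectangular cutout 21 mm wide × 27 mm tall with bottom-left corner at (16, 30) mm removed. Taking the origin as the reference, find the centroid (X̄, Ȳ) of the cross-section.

X̄ = 61.66 mm, Ȳ = 50.32 mm

plate: A = 120 × 100 = 12000.00, centroid at (60.00, 50.00).
hole: A = −(21 × 27) = -567.00, centroid at (26.50, 43.50).
ΣA = 11433.00 mm²
ΣAX̄ = (12000.00)(60.00) + (-567.00)(26.50) = 704974.50 mm³
ΣAȲ = (12000.00)(50.00) + (-567.00)(43.50) = 575335.50 mm³
X̄ = 704974.50 / 11433.00 = 61.66 mm
Ȳ = 575335.50 / 11433.00 = 50.32 mm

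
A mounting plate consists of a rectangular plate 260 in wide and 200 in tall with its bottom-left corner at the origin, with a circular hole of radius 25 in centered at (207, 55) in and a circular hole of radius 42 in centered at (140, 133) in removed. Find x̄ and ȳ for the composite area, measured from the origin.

plate: A = 260 × 200 = 52000.00, centroid at (130.00, 100.00).
hole 1: A = −π·25² = -1963.50, centroid at (207.00, 55.00).
hole 2: A = −π·42² = -5541.77, centroid at (140.00, 133.00).
ΣA = 44494.74 in², ΣAx̄ = 5577708.73 in³, ΣAȳ = 4354952.42 in³.
x̄ = 5577708.73/44494.74 = 125.36 in; ȳ = 4354952.42/44494.74 = 97.88 in.

x̄ = 125.36 in, ȳ = 97.88 in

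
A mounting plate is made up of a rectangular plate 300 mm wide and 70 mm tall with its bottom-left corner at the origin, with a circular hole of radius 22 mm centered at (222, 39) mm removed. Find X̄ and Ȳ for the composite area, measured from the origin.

X̄ = 144.38 mm, Ȳ = 34.69 mm

Part | A | x̄ᵢ | ȳᵢ | A·x̄ᵢ | A·ȳᵢ
plate | 21000.00 | 150.00 | 35.00 | 3150000.00 | 735000.00
hole | -1520.53 | 222.00 | 39.00 | -337557.85 | -59300.70
Σ | 19479.47 |  |  | 2812442.15 | 675699.30
X̄ = 2812442.15 / 19479.47 = 144.38 mm
Ȳ = 675699.30 / 19479.47 = 34.69 mm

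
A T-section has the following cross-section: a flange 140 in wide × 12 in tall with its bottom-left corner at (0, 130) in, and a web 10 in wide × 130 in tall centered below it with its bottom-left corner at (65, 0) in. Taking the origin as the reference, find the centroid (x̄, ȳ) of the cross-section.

x̄ = 70.00 in, ȳ = 105.03 in

web: A = 10 × 130 = 1300.00, centroid at (70.00, 65.00).
flange: A = 140 × 12 = 1680.00, centroid at (70.00, 136.00).
ΣA = 2980.00 in², ΣAx̄ = 208600.00 in³, ΣAȳ = 312980.00 in³.
x̄ = 208600.00/2980.00 = 70.00 in; ȳ = 312980.00/2980.00 = 105.03 in.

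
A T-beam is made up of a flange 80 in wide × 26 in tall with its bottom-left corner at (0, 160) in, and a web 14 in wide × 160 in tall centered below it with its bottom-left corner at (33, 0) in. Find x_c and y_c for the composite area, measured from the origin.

x_c = 40.00 in, y_c = 124.78 in

web: A = 14 × 160 = 2240.00, centroid at (40.00, 80.00).
flange: A = 80 × 26 = 2080.00, centroid at (40.00, 173.00).
ΣA = 4320.00 in²
ΣAx_c = (2240.00)(40.00) + (2080.00)(40.00) = 172800.00 in³
ΣAy_c = (2240.00)(80.00) + (2080.00)(173.00) = 539040.00 in³
x_c = 172800.00 / 4320.00 = 40.00 in
y_c = 539040.00 / 4320.00 = 124.78 in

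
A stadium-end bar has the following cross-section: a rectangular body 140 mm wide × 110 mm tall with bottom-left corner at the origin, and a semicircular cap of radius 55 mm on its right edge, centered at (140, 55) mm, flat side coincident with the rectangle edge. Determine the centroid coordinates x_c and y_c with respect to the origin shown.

x_c = 92.01 mm, y_c = 55.00 mm

rectangular body: A = 140 × 110 = 15400.00, centroid at (70.00, 55.00).
semicircular end: A = ½π·55² = 4751.66, centroid at (163.34, 55.00).
ΣA = 20151.66 mm², ΣAx_c = 1854148.91 mm³, ΣAy_c = 1108341.24 mm³.
x_c = 1854148.91/20151.66 = 92.01 mm; y_c = 1108341.24/20151.66 = 55.00 mm.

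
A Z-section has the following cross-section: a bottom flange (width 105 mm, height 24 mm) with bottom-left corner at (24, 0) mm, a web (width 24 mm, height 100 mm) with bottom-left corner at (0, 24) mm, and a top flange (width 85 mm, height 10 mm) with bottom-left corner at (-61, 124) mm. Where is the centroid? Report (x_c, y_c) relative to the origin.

bottom flange: A = 105 × 24 = 2520.00, centroid at (76.50, 12.00).
web: A = 24 × 100 = 2400.00, centroid at (12.00, 74.00).
top flange: A = 85 × 10 = 850.00, centroid at (-18.50, 129.00).
ΣA = 5770.00 mm², ΣAx_c = 205855.00 mm³, ΣAy_c = 317490.00 mm³.
x_c = 205855.00/5770.00 = 35.68 mm; y_c = 317490.00/5770.00 = 55.02 mm.

x_c = 35.68 mm, y_c = 55.02 mm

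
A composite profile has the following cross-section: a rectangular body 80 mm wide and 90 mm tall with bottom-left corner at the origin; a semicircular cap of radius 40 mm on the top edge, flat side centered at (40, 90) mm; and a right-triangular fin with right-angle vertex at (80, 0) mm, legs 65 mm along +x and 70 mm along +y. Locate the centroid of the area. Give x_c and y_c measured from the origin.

x_c = 51.70 mm, y_c = 53.88 mm

rectangular body: A = 80 × 90 = 7200.00, centroid at (40.00, 45.00).
semicircular top: A = ½π·40² = 2513.27, centroid at (40.00, 106.98).
triangular fin: A = ½·65·70 = 2275.00, centroid at (101.67, 23.33).
ΣA = 11988.27 mm²
ΣAx_c = (7200.00)(40.00) + (2513.27)(40.00) + (2275.00)(101.67) = 619822.63 mm³
ΣAy_c = (7200.00)(45.00) + (2513.27)(106.98) + (2275.00)(23.33) = 645944.67 mm³
x_c = 619822.63 / 11988.27 = 51.70 mm
y_c = 645944.67 / 11988.27 = 53.88 mm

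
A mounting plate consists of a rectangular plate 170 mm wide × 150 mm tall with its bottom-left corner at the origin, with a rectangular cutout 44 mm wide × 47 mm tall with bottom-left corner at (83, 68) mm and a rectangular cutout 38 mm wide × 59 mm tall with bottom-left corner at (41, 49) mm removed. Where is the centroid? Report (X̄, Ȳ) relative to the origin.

X̄ = 85.69 mm, Ȳ = 73.02 mm

plate: A = 170 × 150 = 25500.00, centroid at (85.00, 75.00).
hole 1: A = −(44 × 47) = -2068.00, centroid at (105.00, 91.50).
hole 2: A = −(38 × 59) = -2242.00, centroid at (60.00, 78.50).
ΣA = 21190.00 mm²
ΣAX̄ = (25500.00)(85.00) + (-2068.00)(105.00) + (-2242.00)(60.00) = 1815840.00 mm³
ΣAȲ = (25500.00)(75.00) + (-2068.00)(91.50) + (-2242.00)(78.50) = 1547281.00 mm³
X̄ = 1815840.00 / 21190.00 = 85.69 mm
Ȳ = 1547281.00 / 21190.00 = 73.02 mm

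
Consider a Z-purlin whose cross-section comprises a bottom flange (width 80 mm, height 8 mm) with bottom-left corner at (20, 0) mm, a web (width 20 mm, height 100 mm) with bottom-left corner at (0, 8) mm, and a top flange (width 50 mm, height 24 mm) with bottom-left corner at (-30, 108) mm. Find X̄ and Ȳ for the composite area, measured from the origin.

X̄ = 13.65 mm, Ȳ = 68.38 mm

bottom flange: A = 80 × 8 = 640.00, centroid at (60.00, 4.00).
web: A = 20 × 100 = 2000.00, centroid at (10.00, 58.00).
top flange: A = 50 × 24 = 1200.00, centroid at (-5.00, 120.00).
ΣA = 3840.00 mm²
ΣAX̄ = (640.00)(60.00) + (2000.00)(10.00) + (1200.00)(-5.00) = 52400.00 mm³
ΣAȲ = (640.00)(4.00) + (2000.00)(58.00) + (1200.00)(120.00) = 262560.00 mm³
X̄ = 52400.00 / 3840.00 = 13.65 mm
Ȳ = 262560.00 / 3840.00 = 68.38 mm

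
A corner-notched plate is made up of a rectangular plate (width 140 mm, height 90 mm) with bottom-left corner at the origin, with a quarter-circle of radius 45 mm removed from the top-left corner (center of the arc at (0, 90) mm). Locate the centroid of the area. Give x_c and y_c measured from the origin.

x_c = 77.35 mm, y_c = 41.26 mm

Part | A | x̄ᵢ | ȳᵢ | A·x̄ᵢ | A·ȳᵢ
plate | 12600.00 | 70.00 | 45.00 | 882000.00 | 567000.00
removed quarter-circle | -1590.43 | 19.10 | 70.90 | -30375.00 | -112763.82
Σ | 11009.57 |  |  | 851625.00 | 454236.18
x_c = 851625.00 / 11009.57 = 77.35 mm
y_c = 454236.18 / 11009.57 = 41.26 mm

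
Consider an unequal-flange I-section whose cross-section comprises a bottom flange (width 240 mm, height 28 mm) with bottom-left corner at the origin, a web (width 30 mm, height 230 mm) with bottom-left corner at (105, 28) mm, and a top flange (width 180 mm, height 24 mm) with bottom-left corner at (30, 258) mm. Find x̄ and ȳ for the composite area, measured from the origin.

bottom flange: A = 240 × 28 = 6720.00, centroid at (120.00, 14.00).
web: A = 30 × 230 = 6900.00, centroid at (120.00, 143.00).
top flange: A = 180 × 24 = 4320.00, centroid at (120.00, 270.00).
ΣA = 17940.00 mm², ΣAx̄ = 2152800.00 mm³, ΣAȳ = 2247180.00 mm³.
x̄ = 2152800.00/17940.00 = 120.00 mm; ȳ = 2247180.00/17940.00 = 125.26 mm.

x̄ = 120.00 mm, ȳ = 125.26 mm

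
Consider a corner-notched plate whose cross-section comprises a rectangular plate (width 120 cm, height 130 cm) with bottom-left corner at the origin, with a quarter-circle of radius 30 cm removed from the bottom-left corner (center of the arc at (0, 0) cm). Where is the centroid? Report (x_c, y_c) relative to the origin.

x_c = 62.24 cm, y_c = 67.48 cm

plate: A = 120 × 130 = 15600.00, centroid at (60.00, 65.00).
removed quarter-circle: A = −¼π·30² = -706.86, centroid at (12.73, 12.73).
ΣA = 14893.14 cm²
ΣAx_c = (15600.00)(60.00) + (-706.86)(12.73) = 927000.00 cm³
ΣAy_c = (15600.00)(65.00) + (-706.86)(12.73) = 1005000.00 cm³
x_c = 927000.00 / 14893.14 = 62.24 cm
y_c = 1005000.00 / 14893.14 = 67.48 cm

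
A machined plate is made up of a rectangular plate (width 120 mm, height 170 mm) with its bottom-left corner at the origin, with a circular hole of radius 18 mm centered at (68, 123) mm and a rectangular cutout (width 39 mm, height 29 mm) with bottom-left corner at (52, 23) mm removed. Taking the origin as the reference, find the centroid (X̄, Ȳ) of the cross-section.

plate: A = 120 × 170 = 20400.00, centroid at (60.00, 85.00).
hole 1: A = −π·18² = -1017.88, centroid at (68.00, 123.00).
hole 2: A = −(39 × 29) = -1131.00, centroid at (71.50, 37.50).
ΣA = 18251.12 mm², ΣAX̄ = 1073917.93 mm³, ΣAȲ = 1566388.75 mm³.
X̄ = 1073917.93/18251.12 = 58.84 mm; Ȳ = 1566388.75/18251.12 = 85.82 mm.

X̄ = 58.84 mm, Ȳ = 85.82 mm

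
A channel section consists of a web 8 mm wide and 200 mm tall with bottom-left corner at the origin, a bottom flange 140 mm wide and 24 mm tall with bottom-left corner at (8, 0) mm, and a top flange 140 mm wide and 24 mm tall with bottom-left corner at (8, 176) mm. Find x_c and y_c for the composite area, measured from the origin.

web: A = 8 × 200 = 1600.00, centroid at (4.00, 100.00).
bottom flange: A = 140 × 24 = 3360.00, centroid at (78.00, 12.00).
top flange: A = 140 × 24 = 3360.00, centroid at (78.00, 188.00).
ΣA = 8320.00 mm², ΣAx_c = 530560.00 mm³, ΣAy_c = 832000.00 mm³.
x_c = 530560.00/8320.00 = 63.77 mm; y_c = 832000.00/8320.00 = 100.00 mm.

x_c = 63.77 mm, y_c = 100.00 mm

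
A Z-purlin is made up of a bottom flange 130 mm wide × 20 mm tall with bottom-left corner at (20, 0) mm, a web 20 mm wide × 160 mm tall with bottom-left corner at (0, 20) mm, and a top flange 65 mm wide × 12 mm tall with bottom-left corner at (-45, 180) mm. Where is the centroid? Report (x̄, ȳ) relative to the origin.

x̄ = 36.97 mm, ȳ = 74.63 mm

bottom flange: A = 130 × 20 = 2600.00, centroid at (85.00, 10.00).
web: A = 20 × 160 = 3200.00, centroid at (10.00, 100.00).
top flange: A = 65 × 12 = 780.00, centroid at (-12.50, 186.00).
ΣA = 6580.00 mm², ΣAx̄ = 243250.00 mm³, ΣAȳ = 491080.00 mm³.
x̄ = 243250.00/6580.00 = 36.97 mm; ȳ = 491080.00/6580.00 = 74.63 mm.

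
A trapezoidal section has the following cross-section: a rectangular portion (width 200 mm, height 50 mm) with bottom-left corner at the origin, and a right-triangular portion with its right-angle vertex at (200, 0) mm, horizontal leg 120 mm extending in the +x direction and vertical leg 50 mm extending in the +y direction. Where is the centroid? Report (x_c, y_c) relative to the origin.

x_c = 132.31 mm, y_c = 23.08 mm

rectangular portion: A = 200 × 50 = 10000.00, centroid at (100.00, 25.00).
triangular portion: A = ½·120·50 = 3000.00, centroid at (240.00, 16.67).
ΣA = 13000.00 mm²
ΣAx_c = (10000.00)(100.00) + (3000.00)(240.00) = 1720000.00 mm³
ΣAy_c = (10000.00)(25.00) + (3000.00)(16.67) = 300000.00 mm³
x_c = 1720000.00 / 13000.00 = 132.31 mm
y_c = 300000.00 / 13000.00 = 23.08 mm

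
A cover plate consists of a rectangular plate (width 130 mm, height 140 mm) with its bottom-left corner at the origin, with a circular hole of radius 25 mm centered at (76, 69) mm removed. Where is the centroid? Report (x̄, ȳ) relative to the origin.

x̄ = 63.67 mm, ȳ = 70.12 mm

Part | A | x̄ᵢ | ȳᵢ | A·x̄ᵢ | A·ȳᵢ
plate | 18200.00 | 65.00 | 70.00 | 1183000.00 | 1274000.00
hole | -1963.50 | 76.00 | 69.00 | -149225.65 | -135481.18
Σ | 16236.50 |  |  | 1033774.35 | 1138518.82
x̄ = 1033774.35 / 16236.50 = 63.67 mm
ȳ = 1138518.82 / 16236.50 = 70.12 mm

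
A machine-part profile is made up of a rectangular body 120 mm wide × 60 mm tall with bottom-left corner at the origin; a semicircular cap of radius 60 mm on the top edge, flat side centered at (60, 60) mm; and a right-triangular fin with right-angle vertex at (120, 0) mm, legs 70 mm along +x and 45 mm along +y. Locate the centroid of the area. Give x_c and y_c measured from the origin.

x_c = 69.10 mm, y_c = 50.10 mm

Part | A | x̄ᵢ | ȳᵢ | A·x̄ᵢ | A·ȳᵢ
rectangular body | 7200.00 | 60.00 | 30.00 | 432000.00 | 216000.00
semicircular top | 5654.87 | 60.00 | 85.46 | 339292.01 | 483292.01
triangular fin | 1575.00 | 143.33 | 15.00 | 225750.00 | 23625.00
Σ | 14429.87 |  |  | 997042.01 | 722917.01
x_c = 997042.01 / 14429.87 = 69.10 mm
y_c = 722917.01 / 14429.87 = 50.10 mm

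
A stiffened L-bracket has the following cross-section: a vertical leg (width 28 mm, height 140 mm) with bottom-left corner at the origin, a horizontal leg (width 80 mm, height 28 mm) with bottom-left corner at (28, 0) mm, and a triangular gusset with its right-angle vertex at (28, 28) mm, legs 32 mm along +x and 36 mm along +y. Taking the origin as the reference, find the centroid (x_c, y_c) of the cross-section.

Part | A | x̄ᵢ | ȳᵢ | A·x̄ᵢ | A·ȳᵢ
vertical leg | 3920.00 | 14.00 | 70.00 | 54880.00 | 274400.00
horizontal leg | 2240.00 | 68.00 | 14.00 | 152320.00 | 31360.00
gusset | 576.00 | 38.67 | 40.00 | 22272.00 | 23040.00
Σ | 6736.00 |  |  | 229472.00 | 328800.00
x_c = 229472.00 / 6736.00 = 34.07 mm
y_c = 328800.00 / 6736.00 = 48.81 mm

x_c = 34.07 mm, y_c = 48.81 mm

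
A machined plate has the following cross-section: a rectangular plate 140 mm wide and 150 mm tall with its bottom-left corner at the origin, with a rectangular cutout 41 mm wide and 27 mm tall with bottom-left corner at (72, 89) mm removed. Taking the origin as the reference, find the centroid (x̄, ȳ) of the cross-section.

Part | A | x̄ᵢ | ȳᵢ | A·x̄ᵢ | A·ȳᵢ
plate | 21000.00 | 70.00 | 75.00 | 1470000.00 | 1575000.00
hole | -1107.00 | 92.50 | 102.50 | -102397.50 | -113467.50
Σ | 19893.00 |  |  | 1367602.50 | 1461532.50
x̄ = 1367602.50 / 19893.00 = 68.75 mm
ȳ = 1461532.50 / 19893.00 = 73.47 mm

x̄ = 68.75 mm, ȳ = 73.47 mm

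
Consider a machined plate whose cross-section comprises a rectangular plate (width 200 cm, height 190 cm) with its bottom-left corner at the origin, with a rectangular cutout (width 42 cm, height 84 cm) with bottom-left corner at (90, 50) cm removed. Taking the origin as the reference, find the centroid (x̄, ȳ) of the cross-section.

plate: A = 200 × 190 = 38000.00, centroid at (100.00, 95.00).
hole: A = −(42 × 84) = -3528.00, centroid at (111.00, 92.00).
ΣA = 34472.00 cm²
ΣAx̄ = (38000.00)(100.00) + (-3528.00)(111.00) = 3408392.00 cm³
ΣAȳ = (38000.00)(95.00) + (-3528.00)(92.00) = 3285424.00 cm³
x̄ = 3408392.00 / 34472.00 = 98.87 cm
ȳ = 3285424.00 / 34472.00 = 95.31 cm

x̄ = 98.87 cm, ȳ = 95.31 cm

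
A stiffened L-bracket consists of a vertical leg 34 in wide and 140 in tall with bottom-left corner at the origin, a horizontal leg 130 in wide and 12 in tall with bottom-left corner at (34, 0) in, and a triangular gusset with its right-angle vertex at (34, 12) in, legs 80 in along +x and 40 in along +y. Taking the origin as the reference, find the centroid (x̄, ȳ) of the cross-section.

vertical leg: A = 34 × 140 = 4760.00, centroid at (17.00, 70.00).
horizontal leg: A = 130 × 12 = 1560.00, centroid at (99.00, 6.00).
gusset: A = ½·80·40 = 1600.00, centroid at (60.67, 25.33).
ΣA = 7920.00 in²
ΣAx̄ = (4760.00)(17.00) + (1560.00)(99.00) + (1600.00)(60.67) = 332426.67 in³
ΣAȳ = (4760.00)(70.00) + (1560.00)(6.00) + (1600.00)(25.33) = 383093.33 in³
x̄ = 332426.67 / 7920.00 = 41.97 in
ȳ = 383093.33 / 7920.00 = 48.37 in

x̄ = 41.97 in, ȳ = 48.37 in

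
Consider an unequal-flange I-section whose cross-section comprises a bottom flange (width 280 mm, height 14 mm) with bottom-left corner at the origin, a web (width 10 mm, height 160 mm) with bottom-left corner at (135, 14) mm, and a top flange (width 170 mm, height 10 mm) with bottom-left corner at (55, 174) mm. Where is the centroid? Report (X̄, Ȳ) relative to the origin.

X̄ = 140.00 mm, Ȳ = 66.78 mm

Part | A | x̄ᵢ | ȳᵢ | A·x̄ᵢ | A·ȳᵢ
bottom flange | 3920.00 | 140.00 | 7.00 | 548800.00 | 27440.00
web | 1600.00 | 140.00 | 94.00 | 224000.00 | 150400.00
top flange | 1700.00 | 140.00 | 179.00 | 238000.00 | 304300.00
Σ | 7220.00 |  |  | 1010800.00 | 482140.00
X̄ = 1010800.00 / 7220.00 = 140.00 mm
Ȳ = 482140.00 / 7220.00 = 66.78 mm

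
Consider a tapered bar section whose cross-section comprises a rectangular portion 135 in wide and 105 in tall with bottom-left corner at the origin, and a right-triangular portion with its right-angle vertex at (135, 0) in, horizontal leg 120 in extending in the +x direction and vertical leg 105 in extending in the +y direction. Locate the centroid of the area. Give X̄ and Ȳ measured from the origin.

X̄ = 100.58 in, Ȳ = 47.12 in

Part | A | x̄ᵢ | ȳᵢ | A·x̄ᵢ | A·ȳᵢ
rectangular portion | 14175.00 | 67.50 | 52.50 | 956812.50 | 744187.50
triangular portion | 6300.00 | 175.00 | 35.00 | 1102500.00 | 220500.00
Σ | 20475.00 |  |  | 2059312.50 | 964687.50
X̄ = 2059312.50 / 20475.00 = 100.58 in
Ȳ = 964687.50 / 20475.00 = 47.12 in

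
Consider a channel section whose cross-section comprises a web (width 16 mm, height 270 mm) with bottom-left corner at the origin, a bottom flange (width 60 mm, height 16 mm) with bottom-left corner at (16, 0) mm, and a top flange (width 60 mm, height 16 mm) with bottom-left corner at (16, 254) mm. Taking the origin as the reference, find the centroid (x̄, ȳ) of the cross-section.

x̄ = 19.69 mm, ȳ = 135.00 mm

web: A = 16 × 270 = 4320.00, centroid at (8.00, 135.00).
bottom flange: A = 60 × 16 = 960.00, centroid at (46.00, 8.00).
top flange: A = 60 × 16 = 960.00, centroid at (46.00, 262.00).
ΣA = 6240.00 mm²
ΣAx̄ = (4320.00)(8.00) + (960.00)(46.00) + (960.00)(46.00) = 122880.00 mm³
ΣAȳ = (4320.00)(135.00) + (960.00)(8.00) + (960.00)(262.00) = 842400.00 mm³
x̄ = 122880.00 / 6240.00 = 19.69 mm
ȳ = 842400.00 / 6240.00 = 135.00 mm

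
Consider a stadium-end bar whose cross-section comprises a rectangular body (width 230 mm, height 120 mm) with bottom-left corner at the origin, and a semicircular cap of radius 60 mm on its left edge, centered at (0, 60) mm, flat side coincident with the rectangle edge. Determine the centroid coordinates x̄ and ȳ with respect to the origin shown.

rectangular body: A = 230 × 120 = 27600.00, centroid at (115.00, 60.00).
semicircular end: A = ½π·60² = 5654.87, centroid at (-25.46, 60.00).
ΣA = 33254.87 mm², ΣAx̄ = 3030000.00 mm³, ΣAȳ = 1995292.01 mm³.
x̄ = 3030000.00/33254.87 = 91.11 mm; ȳ = 1995292.01/33254.87 = 60.00 mm.

x̄ = 91.11 mm, ȳ = 60.00 mm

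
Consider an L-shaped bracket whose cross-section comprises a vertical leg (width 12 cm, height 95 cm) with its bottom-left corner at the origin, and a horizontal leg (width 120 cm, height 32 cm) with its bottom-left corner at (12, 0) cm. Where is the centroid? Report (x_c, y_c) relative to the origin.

x_c = 56.89 cm, y_c = 23.21 cm

vertical leg: A = 12 × 95 = 1140.00, centroid at (6.00, 47.50).
horizontal leg: A = 120 × 32 = 3840.00, centroid at (72.00, 16.00).
ΣA = 4980.00 cm²
ΣAx_c = (1140.00)(6.00) + (3840.00)(72.00) = 283320.00 cm³
ΣAy_c = (1140.00)(47.50) + (3840.00)(16.00) = 115590.00 cm³
x_c = 283320.00 / 4980.00 = 56.89 cm
y_c = 115590.00 / 4980.00 = 23.21 cm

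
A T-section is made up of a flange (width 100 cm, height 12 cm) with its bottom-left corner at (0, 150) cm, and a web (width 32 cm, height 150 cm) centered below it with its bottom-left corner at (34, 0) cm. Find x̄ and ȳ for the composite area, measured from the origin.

web: A = 32 × 150 = 4800.00, centroid at (50.00, 75.00).
flange: A = 100 × 12 = 1200.00, centroid at (50.00, 156.00).
ΣA = 6000.00 cm², ΣAx̄ = 300000.00 cm³, ΣAȳ = 547200.00 cm³.
x̄ = 300000.00/6000.00 = 50.00 cm; ȳ = 547200.00/6000.00 = 91.20 cm.

x̄ = 50.00 cm, ȳ = 91.20 cm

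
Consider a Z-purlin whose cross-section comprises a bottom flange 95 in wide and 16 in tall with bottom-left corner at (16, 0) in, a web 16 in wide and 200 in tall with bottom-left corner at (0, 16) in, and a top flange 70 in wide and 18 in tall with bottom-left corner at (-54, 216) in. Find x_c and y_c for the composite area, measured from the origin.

bottom flange: A = 95 × 16 = 1520.00, centroid at (63.50, 8.00).
web: A = 16 × 200 = 3200.00, centroid at (8.00, 116.00).
top flange: A = 70 × 18 = 1260.00, centroid at (-19.00, 225.00).
ΣA = 5980.00 in², ΣAx_c = 98180.00 in³, ΣAy_c = 666860.00 in³.
x_c = 98180.00/5980.00 = 16.42 in; y_c = 666860.00/5980.00 = 111.52 in.

x_c = 16.42 in, y_c = 111.52 in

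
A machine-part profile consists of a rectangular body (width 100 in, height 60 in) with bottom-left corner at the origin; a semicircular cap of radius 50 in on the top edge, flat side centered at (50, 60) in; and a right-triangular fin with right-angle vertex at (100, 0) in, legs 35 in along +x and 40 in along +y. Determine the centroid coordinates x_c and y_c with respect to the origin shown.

Part | A | x̄ᵢ | ȳᵢ | A·x̄ᵢ | A·ȳᵢ
rectangular body | 6000.00 | 50.00 | 30.00 | 300000.00 | 180000.00
semicircular top | 3926.99 | 50.00 | 81.22 | 196349.54 | 318952.78
triangular fin | 700.00 | 111.67 | 13.33 | 78166.67 | 9333.33
Σ | 10626.99 |  |  | 574516.21 | 508286.12
x_c = 574516.21 / 10626.99 = 54.06 in
y_c = 508286.12 / 10626.99 = 47.83 in

x_c = 54.06 in, y_c = 47.83 in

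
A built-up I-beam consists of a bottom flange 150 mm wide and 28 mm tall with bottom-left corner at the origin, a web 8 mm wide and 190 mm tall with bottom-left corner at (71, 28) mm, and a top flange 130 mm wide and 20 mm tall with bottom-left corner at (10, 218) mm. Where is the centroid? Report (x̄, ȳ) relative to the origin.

x̄ = 75.00 mm, ȳ = 100.79 mm

bottom flange: A = 150 × 28 = 4200.00, centroid at (75.00, 14.00).
web: A = 8 × 190 = 1520.00, centroid at (75.00, 123.00).
top flange: A = 130 × 20 = 2600.00, centroid at (75.00, 228.00).
ΣA = 8320.00 mm²
ΣAx̄ = (4200.00)(75.00) + (1520.00)(75.00) + (2600.00)(75.00) = 624000.00 mm³
ΣAȳ = (4200.00)(14.00) + (1520.00)(123.00) + (2600.00)(228.00) = 838560.00 mm³
x̄ = 624000.00 / 8320.00 = 75.00 mm
ȳ = 838560.00 / 8320.00 = 100.79 mm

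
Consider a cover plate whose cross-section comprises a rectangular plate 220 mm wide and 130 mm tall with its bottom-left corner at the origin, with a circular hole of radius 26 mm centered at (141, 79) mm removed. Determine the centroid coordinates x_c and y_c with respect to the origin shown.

plate: A = 220 × 130 = 28600.00, centroid at (110.00, 65.00).
hole: A = −π·26² = -2123.72, centroid at (141.00, 79.00).
ΣA = 26476.28 mm², ΣAx_c = 2846555.95 mm³, ΣAy_c = 1691226.39 mm³.
x_c = 2846555.95/26476.28 = 107.51 mm; y_c = 1691226.39/26476.28 = 63.88 mm.

x_c = 107.51 mm, y_c = 63.88 mm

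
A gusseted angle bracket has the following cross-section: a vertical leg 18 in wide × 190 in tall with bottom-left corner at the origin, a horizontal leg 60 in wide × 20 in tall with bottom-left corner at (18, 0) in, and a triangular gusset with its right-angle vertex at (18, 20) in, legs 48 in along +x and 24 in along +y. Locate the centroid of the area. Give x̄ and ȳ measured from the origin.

x̄ = 20.78 in, ȳ = 67.94 in

Part | A | x̄ᵢ | ȳᵢ | A·x̄ᵢ | A·ȳᵢ
vertical leg | 3420.00 | 9.00 | 95.00 | 30780.00 | 324900.00
horizontal leg | 1200.00 | 48.00 | 10.00 | 57600.00 | 12000.00
gusset | 576.00 | 34.00 | 28.00 | 19584.00 | 16128.00
Σ | 5196.00 |  |  | 107964.00 | 353028.00
x̄ = 107964.00 / 5196.00 = 20.78 in
ȳ = 353028.00 / 5196.00 = 67.94 in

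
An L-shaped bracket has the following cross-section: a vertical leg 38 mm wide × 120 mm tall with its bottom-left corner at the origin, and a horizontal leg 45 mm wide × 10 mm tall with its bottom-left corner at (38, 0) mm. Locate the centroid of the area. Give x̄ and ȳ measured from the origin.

Part | A | x̄ᵢ | ȳᵢ | A·x̄ᵢ | A·ȳᵢ
vertical leg | 4560.00 | 19.00 | 60.00 | 86640.00 | 273600.00
horizontal leg | 450.00 | 60.50 | 5.00 | 27225.00 | 2250.00
Σ | 5010.00 |  |  | 113865.00 | 275850.00
x̄ = 113865.00 / 5010.00 = 22.73 mm
ȳ = 275850.00 / 5010.00 = 55.06 mm

x̄ = 22.73 mm, ȳ = 55.06 mm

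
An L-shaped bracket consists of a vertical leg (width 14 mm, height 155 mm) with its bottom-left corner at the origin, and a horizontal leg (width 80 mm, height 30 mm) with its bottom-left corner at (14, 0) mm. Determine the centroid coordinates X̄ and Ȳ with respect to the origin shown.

Part | A | x̄ᵢ | ȳᵢ | A·x̄ᵢ | A·ȳᵢ
vertical leg | 2170.00 | 7.00 | 77.50 | 15190.00 | 168175.00
horizontal leg | 2400.00 | 54.00 | 15.00 | 129600.00 | 36000.00
Σ | 4570.00 |  |  | 144790.00 | 204175.00
X̄ = 144790.00 / 4570.00 = 31.68 mm
Ȳ = 204175.00 / 4570.00 = 44.68 mm

X̄ = 31.68 mm, Ȳ = 44.68 mm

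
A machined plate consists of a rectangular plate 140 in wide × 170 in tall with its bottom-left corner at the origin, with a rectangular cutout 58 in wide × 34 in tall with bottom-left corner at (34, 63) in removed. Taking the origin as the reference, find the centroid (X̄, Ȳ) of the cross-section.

X̄ = 70.63 in, Ȳ = 85.45 in

plate: A = 140 × 170 = 23800.00, centroid at (70.00, 85.00).
hole: A = −(58 × 34) = -1972.00, centroid at (63.00, 80.00).
ΣA = 21828.00 in², ΣAX̄ = 1541764.00 in³, ΣAȲ = 1865240.00 in³.
X̄ = 1541764.00/21828.00 = 70.63 in; Ȳ = 1865240.00/21828.00 = 85.45 in.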